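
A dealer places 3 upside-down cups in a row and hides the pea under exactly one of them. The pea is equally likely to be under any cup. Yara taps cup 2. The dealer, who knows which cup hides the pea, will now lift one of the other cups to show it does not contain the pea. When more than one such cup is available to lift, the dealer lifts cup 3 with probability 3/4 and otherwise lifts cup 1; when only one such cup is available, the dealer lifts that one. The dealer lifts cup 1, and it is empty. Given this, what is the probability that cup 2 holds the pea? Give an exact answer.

Consider each possible location of the pea in turn.
If it is under cup 1 (prior 1/3): the dealer opened cup 1, so this case is ruled out; weight (1/3)·0 = 0.
If it is under cup 2 (prior 1/3): cup 3 is available but not opened, probability 1/4; weight (1/3)·(1/4) = 1/12.
If it is under cup 3 (prior 1/3): only cup 1 is available, probability 1; weight (1/3)·1 = 1/3.
The weights sum to 5/12.
So P(the pea under cup 2 | the dealer opened cup 1) = (1/12) / (5/12) = 1/5.

1/5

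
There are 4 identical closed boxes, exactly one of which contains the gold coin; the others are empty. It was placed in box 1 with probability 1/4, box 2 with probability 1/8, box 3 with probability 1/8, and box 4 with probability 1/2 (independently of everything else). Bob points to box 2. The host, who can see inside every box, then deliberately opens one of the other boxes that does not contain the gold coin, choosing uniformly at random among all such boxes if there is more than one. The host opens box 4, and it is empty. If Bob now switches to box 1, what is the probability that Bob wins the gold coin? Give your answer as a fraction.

Condition on the true location of the gold coin.
If it is in box 1 (prior 1/4): the host has 2 equally likely choices, so probability 1/2; weight (1/4)·(1/2) = 1/8.
If it is in box 2 (prior 1/8): the host has 3 equally likely choices, so probability 1/3; weight (1/8)·(1/3) = 1/24.
If it is in box 3 (prior 1/8): the host has 2 equally likely choices, so probability 1/2; weight (1/8)·(1/2) = 1/16.
If it is in box 4 (prior 1/2): the host opened box 4, so this case is ruled out; weight (1/2)·0 = 0.
The weights sum to 11/48.
So P(the gold coin in box 1 | the host opened box 4) = (1/8) / (11/48) = 6/11.

6/11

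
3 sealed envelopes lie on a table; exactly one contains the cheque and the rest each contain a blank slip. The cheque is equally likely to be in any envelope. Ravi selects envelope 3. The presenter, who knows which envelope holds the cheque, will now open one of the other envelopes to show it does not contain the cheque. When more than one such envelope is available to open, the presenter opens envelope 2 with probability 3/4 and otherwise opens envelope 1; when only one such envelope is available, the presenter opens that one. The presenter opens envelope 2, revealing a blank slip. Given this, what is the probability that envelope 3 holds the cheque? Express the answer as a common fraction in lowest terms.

Consider each possible location of the cheque in turn.
If it is in envelope 1 (prior 1/3): only envelope 2 is available, probability 1; weight (1/3)·1 = 1/3.
If it is in envelope 2 (prior 1/3): the presenter opened envelope 2, so this case is ruled out; weight (1/3)·0 = 0.
If it is in envelope 3 (prior 1/3): envelope 2 is available, opened with probability 3/4; weight (1/3)·(3/4) = 1/4.
The weights sum to 7/12.
So P(the cheque in envelope 3 | the presenter opened envelope 2) = (1/4) / (7/12) = 3/7.

3/7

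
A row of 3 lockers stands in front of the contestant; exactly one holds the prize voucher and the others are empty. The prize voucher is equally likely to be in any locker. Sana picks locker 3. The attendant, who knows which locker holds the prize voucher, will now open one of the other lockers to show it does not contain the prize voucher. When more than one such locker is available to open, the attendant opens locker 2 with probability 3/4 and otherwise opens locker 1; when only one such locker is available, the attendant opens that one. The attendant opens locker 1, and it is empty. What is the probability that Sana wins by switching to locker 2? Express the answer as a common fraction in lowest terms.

Condition on the true location of the prize voucher.
If it is in locker 1 (prior 1/3): the attendant opened locker 1, so this case is ruled out; weight (1/3)·0 = 0.
If it is in locker 2 (prior 1/3): only locker 1 is available, probability 1; weight (1/3)·1 = 1/3.
If it is in locker 3 (prior 1/3): locker 2 is available but not opened, probability 1/4; weight (1/3)·(1/4) = 1/12.
The weights sum to 5/12.
So P(the prize voucher in locker 2 | the attendant opened locker 1) = (1/3) / (5/12) = 4/5.

4/5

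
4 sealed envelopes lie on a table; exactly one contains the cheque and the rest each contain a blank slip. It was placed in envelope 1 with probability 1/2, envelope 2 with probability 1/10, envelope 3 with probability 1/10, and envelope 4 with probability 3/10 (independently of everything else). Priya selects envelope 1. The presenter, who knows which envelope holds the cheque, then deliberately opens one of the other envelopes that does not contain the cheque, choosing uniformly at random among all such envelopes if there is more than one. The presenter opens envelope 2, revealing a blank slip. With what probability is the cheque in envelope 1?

Condition on the true location of the cheque.
If it is in envelope 1 (prior 1/2): the presenter has 3 equally likely choices, so probability 1/3; weight (1/2)·(1/3) = 1/6.
If it is in envelope 2 (prior 1/10): the presenter opened envelope 2, so this case is ruled out; weight (1/10)·0 = 0.
If it is in envelope 3 (prior 1/10): the presenter has 2 equally likely choices, so probability 1/2; weight (1/10)·(1/2) = 1/20.
If it is in envelope 4 (prior 3/10): the presenter has 2 equally likely choices, so probability 1/2; weight (3/10)·(1/2) = 3/20.
The weights sum to 11/30.
So P(the cheque in envelope 1 | the presenter opened envelope 2) = (1/6) / (11/30) = 5/11.

5/11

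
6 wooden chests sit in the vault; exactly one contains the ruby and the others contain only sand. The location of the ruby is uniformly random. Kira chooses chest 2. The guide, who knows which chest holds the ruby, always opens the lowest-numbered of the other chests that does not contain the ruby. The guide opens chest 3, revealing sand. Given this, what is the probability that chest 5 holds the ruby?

Condition on the true location of the ruby.
If it is in chest 1 (prior 1/6): chest 3 is the lowest-numbered option available, probability 1; weight (1/6)·1 = 1/6.
If it is in any of chests 2, 4, 5, and 6 (prior 1/6 each): the guide would have opened chest 1 instead, probability 0; weight (1/6)·0 = 0 each.
If it is in chest 3 (prior 1/6): the guide opened chest 3, so this case is ruled out; weight (1/6)·0 = 0.
The weights sum to 1/6.
So P(the ruby in chest 5 | the guide opened chest 3) = 0 / (1/6) = 0.

0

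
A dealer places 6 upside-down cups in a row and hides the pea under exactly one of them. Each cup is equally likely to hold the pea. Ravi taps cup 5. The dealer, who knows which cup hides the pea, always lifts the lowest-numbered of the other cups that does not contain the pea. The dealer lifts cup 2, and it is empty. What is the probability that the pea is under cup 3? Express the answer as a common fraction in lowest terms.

Apply Bayes' rule, conditioning on where the pea actually is.
If it is under cup 1 (prior 1/6): cup 2 is the lowest-numbered option available, probability 1; weight (1/6)·1 = 1/6.
If it is under cup 2 (prior 1/6): the dealer opened cup 2, so this case is ruled out; weight (1/6)·0 = 0.
If it is under any of cups 3, 4, 5, and 6 (prior 1/6 each): the dealer would have opened cup 1 instead, probability 0; weight (1/6)·0 = 0 each.
The weights sum to 1/6.
So P(the pea under cup 3 | the dealer opened cup 2) = 0 / (1/6) = 0.

0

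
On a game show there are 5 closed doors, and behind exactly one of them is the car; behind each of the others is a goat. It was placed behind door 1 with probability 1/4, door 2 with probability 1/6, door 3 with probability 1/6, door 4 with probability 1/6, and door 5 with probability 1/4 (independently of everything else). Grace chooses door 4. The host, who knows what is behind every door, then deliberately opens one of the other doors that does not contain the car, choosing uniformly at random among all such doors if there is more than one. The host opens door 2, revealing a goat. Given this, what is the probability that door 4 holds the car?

Condition on the true location of the car.
If it is behind either of doors 1 and 5 (prior 1/4 each): the host has 3 equally likely choices, so probability 1/3; weight (1/4)·(1/3) = 1/12 each.
If it is behind door 2 (prior 1/6): the host opened door 2, so this case is ruled out; weight (1/6)·0 = 0.
If it is behind door 3 (prior 1/6): the host has 3 equally likely choices, so probability 1/3; weight (1/6)·(1/3) = 1/18.
If it is behind door 4 (prior 1/6): the host has 4 equally likely choices, so probability 1/4; weight (1/6)·(1/4) = 1/24.
The weights sum to 19/72.
So P(the car behind door 4 | the host opened door 2) = (1/24) / (19/72) = 3/19.

3/19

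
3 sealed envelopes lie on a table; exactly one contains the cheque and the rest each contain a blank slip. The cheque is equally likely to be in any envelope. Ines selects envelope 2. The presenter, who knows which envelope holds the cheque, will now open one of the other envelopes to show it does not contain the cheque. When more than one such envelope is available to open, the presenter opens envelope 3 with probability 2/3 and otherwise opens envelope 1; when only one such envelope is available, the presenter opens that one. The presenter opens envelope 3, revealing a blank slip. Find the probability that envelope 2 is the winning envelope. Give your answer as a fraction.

2/5

Consider each possible location of the cheque in turn.
If it is in envelope 1 (prior 1/3): only envelope 3 is available, probability 1; weight (1/3)·1 = 1/3.
If it is in envelope 2 (prior 1/3): envelope 3 is available, opened with probability 2/3; weight (1/3)·(2/3) = 2/9.
If it is in envelope 3 (prior 1/3): the presenter opened envelope 3, so this case is ruled out; weight (1/3)·0 = 0.
The weights sum to 5/9.
So P(the cheque in envelope 2 | the presenter opened envelope 3) = (2/9) / (5/9) = 2/5.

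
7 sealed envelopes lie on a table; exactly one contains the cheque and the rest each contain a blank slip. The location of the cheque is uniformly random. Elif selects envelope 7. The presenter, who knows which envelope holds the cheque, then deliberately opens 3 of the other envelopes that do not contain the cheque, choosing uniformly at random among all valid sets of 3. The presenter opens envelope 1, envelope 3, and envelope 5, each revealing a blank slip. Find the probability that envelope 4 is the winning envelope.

Consider each possible location of the cheque in turn.
If it is in any of envelopes 1, 3, and 5 (prior 1/7 each): that envelope was opened and seen not to hold the prize — ruled out; weight (1/7)·0 = 0 each.
If it is in any of envelopes 2, 4, and 6 (prior 1/7 each): the presenter has 10 equally likely choices, so probability 1/10; weight (1/7)·(1/10) = 1/70 each.
If it is in envelope 7 (prior 1/7): the presenter has 20 equally likely choices, so probability 1/20; weight (1/7)·(1/20) = 1/140.
The weights sum to 1/20.
So P(the cheque in envelope 4 | the presenter opened envelope 1, envelope 3, and envelope 5) = (1/70) / (1/20) = 2/7.

2/7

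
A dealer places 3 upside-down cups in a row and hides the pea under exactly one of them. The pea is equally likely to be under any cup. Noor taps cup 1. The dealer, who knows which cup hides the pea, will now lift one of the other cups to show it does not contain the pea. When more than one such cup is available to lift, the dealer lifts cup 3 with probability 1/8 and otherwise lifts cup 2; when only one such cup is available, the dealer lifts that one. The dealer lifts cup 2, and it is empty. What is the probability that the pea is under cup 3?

8/15

Consider each possible location of the pea in turn.
If it is under cup 1 (prior 1/3): cup 3 is available but not opened, probability 7/8; weight (1/3)·(7/8) = 7/24.
If it is under cup 2 (prior 1/3): the dealer opened cup 2, so this case is ruled out; weight (1/3)·0 = 0.
If it is under cup 3 (prior 1/3): only cup 2 is available, probability 1; weight (1/3)·1 = 1/3.
The weights sum to 5/8.
So P(the pea under cup 3 | the dealer opened cup 2) = (1/3) / (5/8) = 8/15.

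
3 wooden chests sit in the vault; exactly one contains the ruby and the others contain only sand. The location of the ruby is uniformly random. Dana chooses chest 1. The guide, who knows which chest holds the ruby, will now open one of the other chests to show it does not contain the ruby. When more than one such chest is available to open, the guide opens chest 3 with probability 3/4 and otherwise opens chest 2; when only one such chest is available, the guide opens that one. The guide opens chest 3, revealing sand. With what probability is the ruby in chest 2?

4/7

Apply Bayes' rule, conditioning on where the ruby actually is.
If it is in chest 1 (prior 1/3): chest 3 is available, opened with probability 3/4; weight (1/3)·(3/4) = 1/4.
If it is in chest 2 (prior 1/3): only chest 3 is available, probability 1; weight (1/3)·1 = 1/3.
If it is in chest 3 (prior 1/3): the guide opened chest 3, so this case is ruled out; weight (1/3)·0 = 0.
The weights sum to 7/12.
So P(the ruby in chest 2 | the guide opened chest 3) = (1/3) / (7/12) = 4/7.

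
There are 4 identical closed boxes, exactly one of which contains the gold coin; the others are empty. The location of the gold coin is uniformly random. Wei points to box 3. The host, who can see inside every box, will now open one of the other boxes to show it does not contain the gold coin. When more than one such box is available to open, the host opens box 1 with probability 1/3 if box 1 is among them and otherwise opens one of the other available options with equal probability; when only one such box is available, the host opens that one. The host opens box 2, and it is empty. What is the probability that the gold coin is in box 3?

Apply Bayes' rule, conditioning on where the gold coin actually is.
If it is in box 1 (prior 1/4): box 1 holds the prize so is unavailable; the host chooses uniformly among the 2 others, probability 1/2; weight (1/4)·(1/2) = 1/8.
If it is in box 2 (prior 1/4): the host opened box 2, so this case is ruled out; weight (1/4)·0 = 0.
If it is in box 3 (prior 1/4): box 1 is available but not opened; box 2 gets probability (1 − 1/3)/2 = 1/3; weight (1/4)·(1/3) = 1/12.
If it is in box 4 (prior 1/4): box 1 is available but not opened, probability 2/3; weight (1/4)·(2/3) = 1/6.
The weights sum to 3/8.
So P(the gold coin in box 3 | the host opened box 2) = (1/12) / (3/8) = 2/9.

2/9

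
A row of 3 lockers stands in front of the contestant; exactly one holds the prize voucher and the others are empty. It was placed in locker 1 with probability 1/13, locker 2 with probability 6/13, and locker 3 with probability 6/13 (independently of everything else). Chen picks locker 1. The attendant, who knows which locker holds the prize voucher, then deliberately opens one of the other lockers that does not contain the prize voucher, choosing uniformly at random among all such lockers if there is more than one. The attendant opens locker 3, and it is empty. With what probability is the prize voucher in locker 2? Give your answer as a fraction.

Condition on the true location of the prize voucher.
If it is in locker 1 (prior 1/13): the attendant has 2 equally likely choices, so probability 1/2; weight (1/13)·(1/2) = 1/26.
If it is in locker 2 (prior 6/13): the attendant has no choice, probability 1; weight (6/13)·1 = 6/13.
If it is in locker 3 (prior 6/13): the attendant opened locker 3, so this case is ruled out; weight (6/13)·0 = 0.
The weights sum to 1/2.
So P(the prize voucher in locker 2 | the attendant opened locker 3) = (6/13) / (1/2) = 12/13.

12/13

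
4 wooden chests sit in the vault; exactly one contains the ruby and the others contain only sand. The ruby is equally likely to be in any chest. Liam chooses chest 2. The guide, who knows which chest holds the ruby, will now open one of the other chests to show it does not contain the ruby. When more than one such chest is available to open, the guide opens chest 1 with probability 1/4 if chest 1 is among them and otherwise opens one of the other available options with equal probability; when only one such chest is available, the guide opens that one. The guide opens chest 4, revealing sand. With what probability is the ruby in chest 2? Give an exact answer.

Consider each possible location of the ruby in turn.
If it is in chest 1 (prior 1/4): chest 1 holds the prize so is unavailable; the guide chooses uniformly among the 2 others, probability 1/2; weight (1/4)·(1/2) = 1/8.
If it is in chest 2 (prior 1/4): chest 1 is available but not opened; chest 4 gets probability (1 − 1/4)/2 = 3/8; weight (1/4)·(3/8) = 3/32.
If it is in chest 3 (prior 1/4): chest 1 is available but not opened, probability 3/4; weight (1/4)·(3/4) = 3/16.
If it is in chest 4 (prior 1/4): the guide opened chest 4, so this case is ruled out; weight (1/4)·0 = 0.
The weights sum to 13/32.
So P(the ruby in chest 2 | the guide opened chest 4) = (3/32) / (13/32) = 3/13.

3/13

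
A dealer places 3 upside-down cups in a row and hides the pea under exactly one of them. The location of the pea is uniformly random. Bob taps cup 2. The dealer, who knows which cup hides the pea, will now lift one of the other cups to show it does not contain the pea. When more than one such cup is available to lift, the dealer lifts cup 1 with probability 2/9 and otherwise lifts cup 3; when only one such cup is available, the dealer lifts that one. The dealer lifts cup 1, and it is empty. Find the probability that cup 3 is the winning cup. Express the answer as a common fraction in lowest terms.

Consider each possible location of the pea in turn.
If it is under cup 1 (prior 1/3): the dealer opened cup 1, so this case is ruled out; weight (1/3)·0 = 0.
If it is under cup 2 (prior 1/3): cup 1 is available, opened with probability 2/9; weight (1/3)·(2/9) = 2/27.
If it is under cup 3 (prior 1/3): only cup 1 is available, probability 1; weight (1/3)·1 = 1/3.
The weights sum to 11/27.
So P(the pea under cup 3 | the dealer opened cup 1) = (1/3) / (11/27) = 9/11.

9/11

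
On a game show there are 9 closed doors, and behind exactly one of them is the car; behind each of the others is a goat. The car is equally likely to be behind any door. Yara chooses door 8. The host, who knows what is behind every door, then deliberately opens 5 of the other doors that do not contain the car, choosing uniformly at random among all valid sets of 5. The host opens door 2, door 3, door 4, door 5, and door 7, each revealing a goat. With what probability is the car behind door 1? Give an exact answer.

8/27

Condition on the true location of the car.
If it is behind any of doors 1, 6, and 9 (prior 1/9 each): the host has 21 equally likely choices, so probability 1/21; weight (1/9)·(1/21) = 1/189 each.
If it is behind any of doors 2, 3, 4, 5, and 7 (prior 1/9 each): that door was opened and seen not to hold the prize — ruled out; weight (1/9)·0 = 0 each.
If it is behind door 8 (prior 1/9): the host has 56 equally likely choices, so probability 1/56; weight (1/9)·(1/56) = 1/504.
The weights sum to 1/56.
So P(the car behind door 1 | the host opened door 2, door 3, door 4, door 5, and door 7) = (1/189) / (1/56) = 8/27.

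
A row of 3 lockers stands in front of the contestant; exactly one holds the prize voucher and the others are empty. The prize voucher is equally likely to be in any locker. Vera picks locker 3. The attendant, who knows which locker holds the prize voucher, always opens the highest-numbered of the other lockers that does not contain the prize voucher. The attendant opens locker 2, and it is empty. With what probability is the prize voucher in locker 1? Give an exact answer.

Consider each possible location of the prize voucher in turn.
If it is in either of lockers 1 and 3 (prior 1/3 each): locker 2 is the highest-numbered option available, probability 1; weight (1/3)·1 = 1/3 each.
If it is in locker 2 (prior 1/3): the attendant opened locker 2, so this case is ruled out; weight (1/3)·0 = 0.
The weights sum to 2/3.
So P(the prize voucher in locker 1 | the attendant opened locker 2) = (1/3) / (2/3) = 1/2.

1/2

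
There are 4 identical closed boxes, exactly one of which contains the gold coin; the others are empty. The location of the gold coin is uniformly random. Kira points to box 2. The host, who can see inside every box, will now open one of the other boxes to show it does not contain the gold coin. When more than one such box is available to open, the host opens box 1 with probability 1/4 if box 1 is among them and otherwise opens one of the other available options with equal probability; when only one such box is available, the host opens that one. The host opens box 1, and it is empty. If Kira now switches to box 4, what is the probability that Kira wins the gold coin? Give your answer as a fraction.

Apply Bayes' rule, conditioning on where the gold coin actually is.
If it is in box 1 (prior 1/4): the host opened box 1, so this case is ruled out; weight (1/4)·0 = 0.
If it is in any of boxes 2, 3, and 4 (prior 1/4 each): box 1 is available, opened with probability 1/4; weight (1/4)·(1/4) = 1/16 each.
The weights sum to 3/16.
So P(the gold coin in box 4 | the host opened box 1) = (1/16) / (3/16) = 1/3.

1/3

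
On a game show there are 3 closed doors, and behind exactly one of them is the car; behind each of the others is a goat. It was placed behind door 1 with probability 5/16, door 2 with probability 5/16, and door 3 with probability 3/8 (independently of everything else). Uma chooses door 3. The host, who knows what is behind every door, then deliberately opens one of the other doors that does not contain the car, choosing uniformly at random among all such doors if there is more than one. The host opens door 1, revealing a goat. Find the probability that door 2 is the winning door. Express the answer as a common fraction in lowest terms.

Consider each possible location of the car in turn.
If it is behind door 1 (prior 5/16): the host opened door 1, so this case is ruled out; weight (5/16)·0 = 0.
If it is behind door 2 (prior 5/16): the host has no choice, probability 1; weight (5/16)·1 = 5/16.
If it is behind door 3 (prior 3/8): the host has 2 equally likely choices, so probability 1/2; weight (3/8)·(1/2) = 3/16.
The weights sum to 1/2.
So P(the car behind door 2 | the host opened door 1) = (5/16) / (1/2) = 5/8.

5/8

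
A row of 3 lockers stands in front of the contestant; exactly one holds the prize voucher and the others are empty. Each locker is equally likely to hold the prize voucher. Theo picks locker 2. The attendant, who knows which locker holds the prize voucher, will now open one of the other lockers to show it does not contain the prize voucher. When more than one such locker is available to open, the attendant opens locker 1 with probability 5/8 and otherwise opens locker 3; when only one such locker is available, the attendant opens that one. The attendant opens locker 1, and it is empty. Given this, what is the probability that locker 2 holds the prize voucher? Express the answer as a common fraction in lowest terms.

5/13

Condition on the true location of the prize voucher.
If it is in locker 1 (prior 1/3): the attendant opened locker 1, so this case is ruled out; weight (1/3)·0 = 0.
If it is in locker 2 (prior 1/3): locker 1 is available, opened with probability 5/8; weight (1/3)·(5/8) = 5/24.
If it is in locker 3 (prior 1/3): only locker 1 is available, probability 1; weight (1/3)·1 = 1/3.
The weights sum to 13/24.
So P(the prize voucher in locker 2 | the attendant opened locker 1) = (5/24) / (13/24) = 5/13.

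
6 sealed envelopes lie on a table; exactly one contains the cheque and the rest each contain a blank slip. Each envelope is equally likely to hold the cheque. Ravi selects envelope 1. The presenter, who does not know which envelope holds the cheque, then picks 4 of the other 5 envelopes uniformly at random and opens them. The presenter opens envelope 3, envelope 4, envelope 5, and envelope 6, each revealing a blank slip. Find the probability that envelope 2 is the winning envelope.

1/2

Consider each possible location of the cheque in turn.
If it is in either of envelopes 1 and 2 (prior 1/6 each): the presenter picks exactly this set with probability 1/5 regardless, and none is the prize; weight (1/6)·(1/5) = 1/30 each.
If it is in any of envelopes 3, 4, 5, and 6 (prior 1/6 each): that envelope was opened and seen not to hold the prize — ruled out; weight (1/6)·0 = 0 each.
The weights sum to 1/15.
So P(the cheque in envelope 2 | the presenter opened envelope 3, envelope 4, envelope 5, and envelope 6) = (1/30) / (1/15) = 1/2.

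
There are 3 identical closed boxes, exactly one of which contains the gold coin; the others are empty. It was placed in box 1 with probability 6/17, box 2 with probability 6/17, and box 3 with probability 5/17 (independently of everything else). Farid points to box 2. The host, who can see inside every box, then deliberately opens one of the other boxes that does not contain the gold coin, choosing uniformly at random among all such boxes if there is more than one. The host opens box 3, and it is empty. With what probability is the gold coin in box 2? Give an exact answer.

1/3

Condition on the true location of the gold coin.
If it is in box 1 (prior 6/17): the host has no choice, probability 1; weight (6/17)·1 = 6/17.
If it is in box 2 (prior 6/17): the host has 2 equally likely choices, so probability 1/2; weight (6/17)·(1/2) = 3/17.
If it is in box 3 (prior 5/17): the host opened box 3, so this case is ruled out; weight (5/17)·0 = 0.
The weights sum to 9/17.
So P(the gold coin in box 2 | the host opened box 3) = (3/17) / (9/17) = 1/3.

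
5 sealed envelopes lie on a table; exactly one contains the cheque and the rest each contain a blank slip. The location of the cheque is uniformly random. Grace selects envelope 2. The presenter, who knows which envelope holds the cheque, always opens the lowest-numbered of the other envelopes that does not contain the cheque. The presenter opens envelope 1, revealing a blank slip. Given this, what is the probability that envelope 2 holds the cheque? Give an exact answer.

Consider each possible location of the cheque in turn.
If it is in envelope 1 (prior 1/5): the presenter opened envelope 1, so this case is ruled out; weight (1/5)·0 = 0.
If it is in any of envelopes 2, 3, 4, and 5 (prior 1/5 each): envelope 1 is the lowest-numbered option available, probability 1; weight (1/5)·1 = 1/5 each.
The weights sum to 4/5.
So P(the cheque in envelope 2 | the presenter opened envelope 1) = (1/5) / (4/5) = 1/4.

1/4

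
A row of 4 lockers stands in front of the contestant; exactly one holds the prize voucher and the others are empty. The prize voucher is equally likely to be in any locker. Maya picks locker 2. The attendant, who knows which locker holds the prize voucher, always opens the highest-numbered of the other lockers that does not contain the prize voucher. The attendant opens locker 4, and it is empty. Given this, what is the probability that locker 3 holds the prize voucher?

1/3

Consider each possible location of the prize voucher in turn.
If it is in any of lockers 1, 2, and 3 (prior 1/4 each): locker 4 is the highest-numbered option available, probability 1; weight (1/4)·1 = 1/4 each.
If it is in locker 4 (prior 1/4): the attendant opened locker 4, so this case is ruled out; weight (1/4)·0 = 0.
The weights sum to 3/4.
So P(the prize voucher in locker 3 | the attendant opened locker 4) = (1/4) / (3/4) = 1/3.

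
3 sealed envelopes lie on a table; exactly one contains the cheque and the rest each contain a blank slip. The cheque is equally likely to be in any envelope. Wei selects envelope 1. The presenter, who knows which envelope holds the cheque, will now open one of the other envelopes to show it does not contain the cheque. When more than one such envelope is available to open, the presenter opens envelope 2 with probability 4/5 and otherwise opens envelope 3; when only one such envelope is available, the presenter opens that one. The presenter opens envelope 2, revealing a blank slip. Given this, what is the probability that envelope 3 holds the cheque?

Consider each possible location of the cheque in turn.
If it is in envelope 1 (prior 1/3): envelope 2 is available, opened with probability 4/5; weight (1/3)·(4/5) = 4/15.
If it is in envelope 2 (prior 1/3): the presenter opened envelope 2, so this case is ruled out; weight (1/3)·0 = 0.
If it is in envelope 3 (prior 1/3): only envelope 2 is available, probability 1; weight (1/3)·1 = 1/3.
The weights sum to 3/5.
So P(the cheque in envelope 3 | the presenter opened envelope 2) = (1/3) / (3/5) = 5/9.

5/9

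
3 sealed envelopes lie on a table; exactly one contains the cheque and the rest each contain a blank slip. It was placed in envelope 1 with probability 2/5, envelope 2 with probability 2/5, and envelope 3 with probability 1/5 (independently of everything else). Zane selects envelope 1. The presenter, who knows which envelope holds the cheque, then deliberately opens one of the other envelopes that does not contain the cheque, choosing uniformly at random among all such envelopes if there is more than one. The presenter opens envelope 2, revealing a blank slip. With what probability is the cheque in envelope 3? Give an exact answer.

Condition on the true location of the cheque.
If it is in envelope 1 (prior 2/5): the presenter has 2 equally likely choices, so probability 1/2; weight (2/5)·(1/2) = 1/5.
If it is in envelope 2 (prior 2/5): the presenter opened envelope 2, so this case is ruled out; weight (2/5)·0 = 0.
If it is in envelope 3 (prior 1/5): the presenter has no choice, probability 1; weight (1/5)·1 = 1/5.
The weights sum to 2/5.
So P(the cheque in envelope 3 | the presenter opened envelope 2) = (1/5) / (2/5) = 1/2.

1/2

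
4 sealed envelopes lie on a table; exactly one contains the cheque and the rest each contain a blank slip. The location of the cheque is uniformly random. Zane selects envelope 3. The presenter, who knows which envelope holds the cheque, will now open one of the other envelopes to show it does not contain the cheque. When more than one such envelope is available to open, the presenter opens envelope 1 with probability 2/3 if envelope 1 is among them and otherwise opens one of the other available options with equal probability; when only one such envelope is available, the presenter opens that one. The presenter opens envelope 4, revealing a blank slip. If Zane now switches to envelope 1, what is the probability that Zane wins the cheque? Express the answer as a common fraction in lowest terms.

Apply Bayes' rule, conditioning on where the cheque actually is.
If it is in envelope 1 (prior 1/4): envelope 1 holds the prize so is unavailable; the presenter chooses uniformly among the 2 others, probability 1/2; weight (1/4)·(1/2) = 1/8.
If it is in envelope 2 (prior 1/4): envelope 1 is available but not opened, probability 1/3; weight (1/4)·(1/3) = 1/12.
If it is in envelope 3 (prior 1/4): envelope 1 is available but not opened; envelope 4 gets probability (1 − 2/3)/2 = 1/6; weight (1/4)·(1/6) = 1/24.
If it is in envelope 4 (prior 1/4): the presenter opened envelope 4, so this case is ruled out; weight (1/4)·0 = 0.
The weights sum to 1/4.
So P(the cheque in envelope 1 | the presenter opened envelope 4) = (1/8) / (1/4) = 1/2.

1/2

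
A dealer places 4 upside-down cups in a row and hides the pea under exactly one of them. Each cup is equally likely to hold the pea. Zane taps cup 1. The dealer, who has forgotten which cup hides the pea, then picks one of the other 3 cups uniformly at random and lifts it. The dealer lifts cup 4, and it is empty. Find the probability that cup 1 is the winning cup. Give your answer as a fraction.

1/3

Because the dealer chose which cup to lift without knowing where the pea is, the choice is independent of the prize location. Learning that cup 4 does not hold the pea simply rules out that one location and leaves the remaining 3 cups still equally likely by symmetry.
So P(the pea under cup 1) = 1/3.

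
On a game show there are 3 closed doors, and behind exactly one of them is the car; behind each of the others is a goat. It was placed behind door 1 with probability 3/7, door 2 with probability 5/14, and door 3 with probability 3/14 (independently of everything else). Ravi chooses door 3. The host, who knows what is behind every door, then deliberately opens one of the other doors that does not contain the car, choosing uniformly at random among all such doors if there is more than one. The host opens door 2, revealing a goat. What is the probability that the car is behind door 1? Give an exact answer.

Apply Bayes' rule, conditioning on where the car actually is.
If it is behind door 1 (prior 3/7): the host has no choice, probability 1; weight (3/7)·1 = 3/7.
If it is behind door 2 (prior 5/14): the host opened door 2, so this case is ruled out; weight (5/14)·0 = 0.
If it is behind door 3 (prior 3/14): the host has 2 equally likely choices, so probability 1/2; weight (3/14)·(1/2) = 3/28.
The weights sum to 15/28.
So P(the car behind door 1 | the host opened door 2) = (3/7) / (15/28) = 4/5.

4/5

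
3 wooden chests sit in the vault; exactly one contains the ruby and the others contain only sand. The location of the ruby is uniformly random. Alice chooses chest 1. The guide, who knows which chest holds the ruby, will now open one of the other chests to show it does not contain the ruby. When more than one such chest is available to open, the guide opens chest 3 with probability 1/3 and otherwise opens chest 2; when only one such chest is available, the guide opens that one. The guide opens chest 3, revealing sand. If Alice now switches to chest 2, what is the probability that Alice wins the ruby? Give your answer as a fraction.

3/4

Condition on the true location of the ruby.
If it is in chest 1 (prior 1/3): chest 3 is available, opened with probability 1/3; weight (1/3)·(1/3) = 1/9.
If it is in chest 2 (prior 1/3): only chest 3 is available, probability 1; weight (1/3)·1 = 1/3.
If it is in chest 3 (prior 1/3): the guide opened chest 3, so this case is ruled out; weight (1/3)·0 = 0.
The weights sum to 4/9.
So P(the ruby in chest 2 | the guide opened chest 3) = (1/3) / (4/9) = 3/4.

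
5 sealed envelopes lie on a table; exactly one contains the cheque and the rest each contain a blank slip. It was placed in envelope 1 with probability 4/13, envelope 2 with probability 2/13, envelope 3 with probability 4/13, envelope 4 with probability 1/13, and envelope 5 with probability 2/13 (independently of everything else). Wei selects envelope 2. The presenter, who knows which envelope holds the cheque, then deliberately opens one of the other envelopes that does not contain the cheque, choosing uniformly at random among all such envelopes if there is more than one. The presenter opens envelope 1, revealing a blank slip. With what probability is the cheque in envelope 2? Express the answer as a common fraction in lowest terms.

Condition on the true location of the cheque.
If it is in envelope 1 (prior 4/13): the presenter opened envelope 1, so this case is ruled out; weight (4/13)·0 = 0.
If it is in envelope 2 (prior 2/13): the presenter has 4 equally likely choices, so probability 1/4; weight (2/13)·(1/4) = 1/26.
If it is in envelope 3 (prior 4/13): the presenter has 3 equally likely choices, so probability 1/3; weight (4/13)·(1/3) = 4/39.
If it is in envelope 4 (prior 1/13): the presenter has 3 equally likely choices, so probability 1/3; weight (1/13)·(1/3) = 1/39.
If it is in envelope 5 (prior 2/13): the presenter has 3 equally likely choices, so probability 1/3; weight (2/13)·(1/3) = 2/39.
The weights sum to 17/78.
So P(the cheque in envelope 2 | the presenter opened envelope 1) = (1/26) / (17/78) = 3/17.

3/17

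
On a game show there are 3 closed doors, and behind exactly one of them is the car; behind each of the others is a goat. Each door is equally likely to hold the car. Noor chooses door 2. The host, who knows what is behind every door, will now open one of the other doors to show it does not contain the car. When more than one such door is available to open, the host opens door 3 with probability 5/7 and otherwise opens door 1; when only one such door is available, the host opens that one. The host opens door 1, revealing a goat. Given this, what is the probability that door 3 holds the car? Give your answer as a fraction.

Apply Bayes' rule, conditioning on where the car actually is.
If it is behind door 1 (prior 1/3): the host opened door 1, so this case is ruled out; weight (1/3)·0 = 0.
If it is behind door 2 (prior 1/3): door 3 is available but not opened, probability 2/7; weight (1/3)·(2/7) = 2/21.
If it is behind door 3 (prior 1/3): only door 1 is available, probability 1; weight (1/3)·1 = 1/3.
The weights sum to 3/7.
So P(the car behind door 3 | the host opened door 1) = (1/3) / (3/7) = 7/9.

7/9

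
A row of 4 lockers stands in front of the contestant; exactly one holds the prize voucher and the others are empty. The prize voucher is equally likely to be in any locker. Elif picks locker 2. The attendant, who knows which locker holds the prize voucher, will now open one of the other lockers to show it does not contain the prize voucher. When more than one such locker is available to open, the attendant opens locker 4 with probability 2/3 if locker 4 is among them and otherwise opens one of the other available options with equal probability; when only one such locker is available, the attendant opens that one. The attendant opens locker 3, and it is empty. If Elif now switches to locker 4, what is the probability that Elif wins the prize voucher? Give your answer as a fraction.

Consider each possible location of the prize voucher in turn.
If it is in locker 1 (prior 1/4): locker 4 is available but not opened, probability 1/3; weight (1/4)·(1/3) = 1/12.
If it is in locker 2 (prior 1/4): locker 4 is available but not opened; locker 3 gets probability (1 − 2/3)/2 = 1/6; weight (1/4)·(1/6) = 1/24.
If it is in locker 3 (prior 1/4): the attendant opened locker 3, so this case is ruled out; weight (1/4)·0 = 0.
If it is in locker 4 (prior 1/4): locker 4 holds the prize so is unavailable; the attendant chooses uniformly among the 2 others, probability 1/2; weight (1/4)·(1/2) = 1/8.
The weights sum to 1/4.
So P(the prize voucher in locker 4 | the attendant opened locker 3) = (1/8) / (1/4) = 1/2.

1/2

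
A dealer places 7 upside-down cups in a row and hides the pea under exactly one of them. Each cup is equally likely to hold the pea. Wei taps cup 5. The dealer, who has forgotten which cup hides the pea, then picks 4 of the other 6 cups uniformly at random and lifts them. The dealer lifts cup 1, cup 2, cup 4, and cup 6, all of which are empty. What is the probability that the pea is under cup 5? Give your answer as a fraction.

Because the dealer chose which cups to lift without knowing where the pea is, the choice is independent of the prize location. Learning that none of the 4 opened cups holds the pea simply rules out those 4 locations and leaves the remaining 3 cups still equally likely by symmetry.
So P(the pea under cup 5) = 1/3.

1/3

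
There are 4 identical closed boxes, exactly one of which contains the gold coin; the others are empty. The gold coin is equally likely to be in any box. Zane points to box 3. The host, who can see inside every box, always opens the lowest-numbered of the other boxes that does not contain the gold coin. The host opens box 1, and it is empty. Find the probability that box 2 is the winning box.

Condition on the true location of the gold coin.
If it is in box 1 (prior 1/4): the host opened box 1, so this case is ruled out; weight (1/4)·0 = 0.
If it is in any of boxes 2, 3, and 4 (prior 1/4 each): box 1 is the lowest-numbered option available, probability 1; weight (1/4)·1 = 1/4 each.
The weights sum to 3/4.
So P(the gold coin in box 2 | the host opened box 1) = (1/4) / (3/4) = 1/3.

1/3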